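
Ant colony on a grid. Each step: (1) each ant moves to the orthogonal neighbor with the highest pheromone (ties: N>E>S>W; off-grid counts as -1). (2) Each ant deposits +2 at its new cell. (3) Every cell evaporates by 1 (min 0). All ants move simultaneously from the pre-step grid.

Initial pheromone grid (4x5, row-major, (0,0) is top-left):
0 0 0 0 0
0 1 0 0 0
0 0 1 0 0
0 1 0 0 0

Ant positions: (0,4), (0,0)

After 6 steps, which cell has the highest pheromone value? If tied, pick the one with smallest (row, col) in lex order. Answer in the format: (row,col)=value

Answer: (0,4)=5

Derivation:
Step 1: ant0:(0,4)->S->(1,4) | ant1:(0,0)->E->(0,1)
  grid max=1 at (0,1)
Step 2: ant0:(1,4)->N->(0,4) | ant1:(0,1)->E->(0,2)
  grid max=1 at (0,2)
Step 3: ant0:(0,4)->S->(1,4) | ant1:(0,2)->E->(0,3)
  grid max=1 at (0,3)
Step 4: ant0:(1,4)->N->(0,4) | ant1:(0,3)->E->(0,4)
  grid max=3 at (0,4)
Step 5: ant0:(0,4)->S->(1,4) | ant1:(0,4)->S->(1,4)
  grid max=3 at (1,4)
Step 6: ant0:(1,4)->N->(0,4) | ant1:(1,4)->N->(0,4)
  grid max=5 at (0,4)
Final grid:
  0 0 0 0 5
  0 0 0 0 2
  0 0 0 0 0
  0 0 0 0 0
Max pheromone 5 at (0,4)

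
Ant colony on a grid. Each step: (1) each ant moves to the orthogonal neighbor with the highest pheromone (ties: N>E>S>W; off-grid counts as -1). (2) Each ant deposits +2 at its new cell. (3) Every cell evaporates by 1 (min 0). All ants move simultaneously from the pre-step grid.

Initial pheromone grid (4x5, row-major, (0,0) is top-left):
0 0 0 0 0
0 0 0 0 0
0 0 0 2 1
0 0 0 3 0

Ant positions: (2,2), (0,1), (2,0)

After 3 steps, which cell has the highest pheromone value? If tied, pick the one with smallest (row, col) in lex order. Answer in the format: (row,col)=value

Step 1: ant0:(2,2)->E->(2,3) | ant1:(0,1)->E->(0,2) | ant2:(2,0)->N->(1,0)
  grid max=3 at (2,3)
Step 2: ant0:(2,3)->S->(3,3) | ant1:(0,2)->E->(0,3) | ant2:(1,0)->N->(0,0)
  grid max=3 at (3,3)
Step 3: ant0:(3,3)->N->(2,3) | ant1:(0,3)->E->(0,4) | ant2:(0,0)->E->(0,1)
  grid max=3 at (2,3)
Final grid:
  0 1 0 0 1
  0 0 0 0 0
  0 0 0 3 0
  0 0 0 2 0
Max pheromone 3 at (2,3)

Answer: (2,3)=3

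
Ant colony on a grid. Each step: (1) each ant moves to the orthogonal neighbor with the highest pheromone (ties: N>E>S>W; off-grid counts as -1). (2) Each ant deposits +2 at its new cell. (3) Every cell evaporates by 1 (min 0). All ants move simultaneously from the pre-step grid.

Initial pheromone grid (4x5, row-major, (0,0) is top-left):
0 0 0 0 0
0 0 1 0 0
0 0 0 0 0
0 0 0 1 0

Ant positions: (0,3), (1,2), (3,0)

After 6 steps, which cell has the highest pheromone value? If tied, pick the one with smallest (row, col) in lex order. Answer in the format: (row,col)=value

Step 1: ant0:(0,3)->E->(0,4) | ant1:(1,2)->N->(0,2) | ant2:(3,0)->N->(2,0)
  grid max=1 at (0,2)
Step 2: ant0:(0,4)->S->(1,4) | ant1:(0,2)->E->(0,3) | ant2:(2,0)->N->(1,0)
  grid max=1 at (0,3)
Step 3: ant0:(1,4)->N->(0,4) | ant1:(0,3)->E->(0,4) | ant2:(1,0)->N->(0,0)
  grid max=3 at (0,4)
Step 4: ant0:(0,4)->S->(1,4) | ant1:(0,4)->S->(1,4) | ant2:(0,0)->E->(0,1)
  grid max=3 at (1,4)
Step 5: ant0:(1,4)->N->(0,4) | ant1:(1,4)->N->(0,4) | ant2:(0,1)->E->(0,2)
  grid max=5 at (0,4)
Step 6: ant0:(0,4)->S->(1,4) | ant1:(0,4)->S->(1,4) | ant2:(0,2)->E->(0,3)
  grid max=5 at (1,4)
Final grid:
  0 0 0 1 4
  0 0 0 0 5
  0 0 0 0 0
  0 0 0 0 0
Max pheromone 5 at (1,4)

Answer: (1,4)=5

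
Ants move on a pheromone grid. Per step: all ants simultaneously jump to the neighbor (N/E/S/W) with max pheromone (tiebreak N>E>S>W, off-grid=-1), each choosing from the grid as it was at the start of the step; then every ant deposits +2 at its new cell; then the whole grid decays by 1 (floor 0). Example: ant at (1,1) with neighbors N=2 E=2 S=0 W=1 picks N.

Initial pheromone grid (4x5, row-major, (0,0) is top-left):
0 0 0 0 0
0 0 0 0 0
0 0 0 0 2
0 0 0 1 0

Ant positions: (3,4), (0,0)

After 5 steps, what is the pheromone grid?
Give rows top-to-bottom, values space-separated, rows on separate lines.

After step 1: ants at (2,4),(0,1)
  0 1 0 0 0
  0 0 0 0 0
  0 0 0 0 3
  0 0 0 0 0
After step 2: ants at (1,4),(0,2)
  0 0 1 0 0
  0 0 0 0 1
  0 0 0 0 2
  0 0 0 0 0
After step 3: ants at (2,4),(0,3)
  0 0 0 1 0
  0 0 0 0 0
  0 0 0 0 3
  0 0 0 0 0
After step 4: ants at (1,4),(0,4)
  0 0 0 0 1
  0 0 0 0 1
  0 0 0 0 2
  0 0 0 0 0
After step 5: ants at (2,4),(1,4)
  0 0 0 0 0
  0 0 0 0 2
  0 0 0 0 3
  0 0 0 0 0

0 0 0 0 0
0 0 0 0 2
0 0 0 0 3
0 0 0 0 0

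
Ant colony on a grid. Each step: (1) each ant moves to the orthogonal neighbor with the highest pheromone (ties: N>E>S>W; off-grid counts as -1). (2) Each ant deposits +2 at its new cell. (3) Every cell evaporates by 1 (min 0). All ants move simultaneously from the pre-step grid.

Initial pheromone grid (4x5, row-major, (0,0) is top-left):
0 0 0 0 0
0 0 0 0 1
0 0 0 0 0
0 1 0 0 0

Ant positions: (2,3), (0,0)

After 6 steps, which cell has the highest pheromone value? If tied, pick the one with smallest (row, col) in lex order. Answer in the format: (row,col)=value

Answer: (0,2)=5

Derivation:
Step 1: ant0:(2,3)->N->(1,3) | ant1:(0,0)->E->(0,1)
  grid max=1 at (0,1)
Step 2: ant0:(1,3)->N->(0,3) | ant1:(0,1)->E->(0,2)
  grid max=1 at (0,2)
Step 3: ant0:(0,3)->W->(0,2) | ant1:(0,2)->E->(0,3)
  grid max=2 at (0,2)
Step 4: ant0:(0,2)->E->(0,3) | ant1:(0,3)->W->(0,2)
  grid max=3 at (0,2)
Step 5: ant0:(0,3)->W->(0,2) | ant1:(0,2)->E->(0,3)
  grid max=4 at (0,2)
Step 6: ant0:(0,2)->E->(0,3) | ant1:(0,3)->W->(0,2)
  grid max=5 at (0,2)
Final grid:
  0 0 5 5 0
  0 0 0 0 0
  0 0 0 0 0
  0 0 0 0 0
Max pheromone 5 at (0,2)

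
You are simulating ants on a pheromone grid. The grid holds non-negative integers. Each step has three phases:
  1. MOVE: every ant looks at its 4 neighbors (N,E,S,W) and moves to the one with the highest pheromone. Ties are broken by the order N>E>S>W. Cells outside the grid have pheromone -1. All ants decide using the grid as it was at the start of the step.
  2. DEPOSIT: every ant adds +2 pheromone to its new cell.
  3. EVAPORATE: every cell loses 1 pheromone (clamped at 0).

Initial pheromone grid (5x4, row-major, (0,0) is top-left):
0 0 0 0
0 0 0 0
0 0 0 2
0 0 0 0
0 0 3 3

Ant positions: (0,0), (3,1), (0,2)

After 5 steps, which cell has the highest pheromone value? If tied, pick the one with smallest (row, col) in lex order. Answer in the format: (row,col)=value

Answer: (0,3)=7

Derivation:
Step 1: ant0:(0,0)->E->(0,1) | ant1:(3,1)->N->(2,1) | ant2:(0,2)->E->(0,3)
  grid max=2 at (4,2)
Step 2: ant0:(0,1)->E->(0,2) | ant1:(2,1)->N->(1,1) | ant2:(0,3)->S->(1,3)
  grid max=1 at (0,2)
Step 3: ant0:(0,2)->E->(0,3) | ant1:(1,1)->N->(0,1) | ant2:(1,3)->N->(0,3)
  grid max=3 at (0,3)
Step 4: ant0:(0,3)->S->(1,3) | ant1:(0,1)->E->(0,2) | ant2:(0,3)->S->(1,3)
  grid max=3 at (1,3)
Step 5: ant0:(1,3)->N->(0,3) | ant1:(0,2)->E->(0,3) | ant2:(1,3)->N->(0,3)
  grid max=7 at (0,3)
Final grid:
  0 0 0 7
  0 0 0 2
  0 0 0 0
  0 0 0 0
  0 0 0 0
Max pheromone 7 at (0,3)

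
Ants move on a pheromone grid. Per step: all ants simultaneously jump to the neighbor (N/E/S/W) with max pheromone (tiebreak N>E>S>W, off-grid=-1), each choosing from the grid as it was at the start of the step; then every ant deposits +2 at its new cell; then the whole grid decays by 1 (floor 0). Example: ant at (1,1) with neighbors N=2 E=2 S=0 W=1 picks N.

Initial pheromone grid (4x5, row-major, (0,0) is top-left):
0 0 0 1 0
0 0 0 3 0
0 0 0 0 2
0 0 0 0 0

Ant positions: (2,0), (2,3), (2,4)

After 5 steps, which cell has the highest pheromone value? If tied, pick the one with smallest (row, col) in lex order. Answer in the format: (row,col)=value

Answer: (1,3)=8

Derivation:
Step 1: ant0:(2,0)->N->(1,0) | ant1:(2,3)->N->(1,3) | ant2:(2,4)->N->(1,4)
  grid max=4 at (1,3)
Step 2: ant0:(1,0)->N->(0,0) | ant1:(1,3)->E->(1,4) | ant2:(1,4)->W->(1,3)
  grid max=5 at (1,3)
Step 3: ant0:(0,0)->E->(0,1) | ant1:(1,4)->W->(1,3) | ant2:(1,3)->E->(1,4)
  grid max=6 at (1,3)
Step 4: ant0:(0,1)->E->(0,2) | ant1:(1,3)->E->(1,4) | ant2:(1,4)->W->(1,3)
  grid max=7 at (1,3)
Step 5: ant0:(0,2)->E->(0,3) | ant1:(1,4)->W->(1,3) | ant2:(1,3)->E->(1,4)
  grid max=8 at (1,3)
Final grid:
  0 0 0 1 0
  0 0 0 8 5
  0 0 0 0 0
  0 0 0 0 0
Max pheromone 8 at (1,3)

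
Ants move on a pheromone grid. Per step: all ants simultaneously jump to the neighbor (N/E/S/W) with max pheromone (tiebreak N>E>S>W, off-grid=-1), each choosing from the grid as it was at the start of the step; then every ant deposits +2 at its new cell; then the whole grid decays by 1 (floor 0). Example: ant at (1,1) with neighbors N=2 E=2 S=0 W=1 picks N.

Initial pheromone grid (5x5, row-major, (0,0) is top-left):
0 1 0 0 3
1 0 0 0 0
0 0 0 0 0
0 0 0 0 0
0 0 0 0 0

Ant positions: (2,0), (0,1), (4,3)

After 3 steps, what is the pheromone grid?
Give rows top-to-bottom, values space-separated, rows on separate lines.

After step 1: ants at (1,0),(0,2),(3,3)
  0 0 1 0 2
  2 0 0 0 0
  0 0 0 0 0
  0 0 0 1 0
  0 0 0 0 0
After step 2: ants at (0,0),(0,3),(2,3)
  1 0 0 1 1
  1 0 0 0 0
  0 0 0 1 0
  0 0 0 0 0
  0 0 0 0 0
After step 3: ants at (1,0),(0,4),(1,3)
  0 0 0 0 2
  2 0 0 1 0
  0 0 0 0 0
  0 0 0 0 0
  0 0 0 0 0

0 0 0 0 2
2 0 0 1 0
0 0 0 0 0
0 0 0 0 0
0 0 0 0 0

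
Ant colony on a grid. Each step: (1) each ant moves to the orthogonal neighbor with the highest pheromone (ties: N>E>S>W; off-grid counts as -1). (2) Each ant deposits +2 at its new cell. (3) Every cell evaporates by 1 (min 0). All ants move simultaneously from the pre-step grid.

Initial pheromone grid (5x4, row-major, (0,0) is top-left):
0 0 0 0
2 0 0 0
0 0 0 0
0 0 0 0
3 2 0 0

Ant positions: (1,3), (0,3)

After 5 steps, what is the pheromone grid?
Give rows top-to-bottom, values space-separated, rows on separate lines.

After step 1: ants at (0,3),(1,3)
  0 0 0 1
  1 0 0 1
  0 0 0 0
  0 0 0 0
  2 1 0 0
After step 2: ants at (1,3),(0,3)
  0 0 0 2
  0 0 0 2
  0 0 0 0
  0 0 0 0
  1 0 0 0
After step 3: ants at (0,3),(1,3)
  0 0 0 3
  0 0 0 3
  0 0 0 0
  0 0 0 0
  0 0 0 0
After step 4: ants at (1,3),(0,3)
  0 0 0 4
  0 0 0 4
  0 0 0 0
  0 0 0 0
  0 0 0 0
After step 5: ants at (0,3),(1,3)
  0 0 0 5
  0 0 0 5
  0 0 0 0
  0 0 0 0
  0 0 0 0

0 0 0 5
0 0 0 5
0 0 0 0
0 0 0 0
0 0 0 0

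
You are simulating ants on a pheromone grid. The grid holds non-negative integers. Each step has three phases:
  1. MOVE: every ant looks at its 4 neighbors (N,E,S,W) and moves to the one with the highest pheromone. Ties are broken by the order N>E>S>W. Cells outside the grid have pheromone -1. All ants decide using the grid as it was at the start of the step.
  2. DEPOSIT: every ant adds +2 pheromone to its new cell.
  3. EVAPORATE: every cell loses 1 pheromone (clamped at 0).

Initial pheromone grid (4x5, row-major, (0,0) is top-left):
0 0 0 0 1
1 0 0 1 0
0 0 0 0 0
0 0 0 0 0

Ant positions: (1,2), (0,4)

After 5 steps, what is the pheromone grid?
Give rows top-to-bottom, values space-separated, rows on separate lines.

After step 1: ants at (1,3),(1,4)
  0 0 0 0 0
  0 0 0 2 1
  0 0 0 0 0
  0 0 0 0 0
After step 2: ants at (1,4),(1,3)
  0 0 0 0 0
  0 0 0 3 2
  0 0 0 0 0
  0 0 0 0 0
After step 3: ants at (1,3),(1,4)
  0 0 0 0 0
  0 0 0 4 3
  0 0 0 0 0
  0 0 0 0 0
After step 4: ants at (1,4),(1,3)
  0 0 0 0 0
  0 0 0 5 4
  0 0 0 0 0
  0 0 0 0 0
After step 5: ants at (1,3),(1,4)
  0 0 0 0 0
  0 0 0 6 5
  0 0 0 0 0
  0 0 0 0 0

0 0 0 0 0
0 0 0 6 5
0 0 0 0 0
0 0 0 0 0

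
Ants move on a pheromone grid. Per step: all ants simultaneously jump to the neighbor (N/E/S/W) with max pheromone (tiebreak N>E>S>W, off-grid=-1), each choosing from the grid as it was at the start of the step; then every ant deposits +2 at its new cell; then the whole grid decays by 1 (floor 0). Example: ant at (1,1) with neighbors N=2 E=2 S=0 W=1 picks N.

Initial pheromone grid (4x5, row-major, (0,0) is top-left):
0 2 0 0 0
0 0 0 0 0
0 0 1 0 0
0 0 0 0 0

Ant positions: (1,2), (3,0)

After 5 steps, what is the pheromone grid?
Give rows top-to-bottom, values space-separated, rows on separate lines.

After step 1: ants at (2,2),(2,0)
  0 1 0 0 0
  0 0 0 0 0
  1 0 2 0 0
  0 0 0 0 0
After step 2: ants at (1,2),(1,0)
  0 0 0 0 0
  1 0 1 0 0
  0 0 1 0 0
  0 0 0 0 0
After step 3: ants at (2,2),(0,0)
  1 0 0 0 0
  0 0 0 0 0
  0 0 2 0 0
  0 0 0 0 0
After step 4: ants at (1,2),(0,1)
  0 1 0 0 0
  0 0 1 0 0
  0 0 1 0 0
  0 0 0 0 0
After step 5: ants at (2,2),(0,2)
  0 0 1 0 0
  0 0 0 0 0
  0 0 2 0 0
  0 0 0 0 0

0 0 1 0 0
0 0 0 0 0
0 0 2 0 0
0 0 0 0 0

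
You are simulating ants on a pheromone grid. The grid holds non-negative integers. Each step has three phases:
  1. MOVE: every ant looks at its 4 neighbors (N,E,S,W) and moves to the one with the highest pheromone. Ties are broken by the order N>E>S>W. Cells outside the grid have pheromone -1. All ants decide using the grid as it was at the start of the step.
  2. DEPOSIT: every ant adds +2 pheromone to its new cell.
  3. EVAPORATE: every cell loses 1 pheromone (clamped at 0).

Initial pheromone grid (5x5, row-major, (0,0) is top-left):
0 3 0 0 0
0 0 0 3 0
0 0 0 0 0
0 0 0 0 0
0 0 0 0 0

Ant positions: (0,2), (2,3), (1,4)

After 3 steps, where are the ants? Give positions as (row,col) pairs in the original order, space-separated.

Step 1: ant0:(0,2)->W->(0,1) | ant1:(2,3)->N->(1,3) | ant2:(1,4)->W->(1,3)
  grid max=6 at (1,3)
Step 2: ant0:(0,1)->E->(0,2) | ant1:(1,3)->N->(0,3) | ant2:(1,3)->N->(0,3)
  grid max=5 at (1,3)
Step 3: ant0:(0,2)->E->(0,3) | ant1:(0,3)->S->(1,3) | ant2:(0,3)->S->(1,3)
  grid max=8 at (1,3)

(0,3) (1,3) (1,3)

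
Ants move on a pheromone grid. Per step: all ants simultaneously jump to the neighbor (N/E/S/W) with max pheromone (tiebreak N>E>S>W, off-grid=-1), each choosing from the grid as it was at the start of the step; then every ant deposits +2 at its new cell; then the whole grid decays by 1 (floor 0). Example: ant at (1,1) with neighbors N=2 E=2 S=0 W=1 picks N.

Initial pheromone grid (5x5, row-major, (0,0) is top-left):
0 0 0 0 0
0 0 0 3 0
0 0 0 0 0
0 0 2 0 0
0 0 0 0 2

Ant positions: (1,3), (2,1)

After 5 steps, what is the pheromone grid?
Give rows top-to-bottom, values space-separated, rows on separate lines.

After step 1: ants at (0,3),(1,1)
  0 0 0 1 0
  0 1 0 2 0
  0 0 0 0 0
  0 0 1 0 0
  0 0 0 0 1
After step 2: ants at (1,3),(0,1)
  0 1 0 0 0
  0 0 0 3 0
  0 0 0 0 0
  0 0 0 0 0
  0 0 0 0 0
After step 3: ants at (0,3),(0,2)
  0 0 1 1 0
  0 0 0 2 0
  0 0 0 0 0
  0 0 0 0 0
  0 0 0 0 0
After step 4: ants at (1,3),(0,3)
  0 0 0 2 0
  0 0 0 3 0
  0 0 0 0 0
  0 0 0 0 0
  0 0 0 0 0
After step 5: ants at (0,3),(1,3)
  0 0 0 3 0
  0 0 0 4 0
  0 0 0 0 0
  0 0 0 0 0
  0 0 0 0 0

0 0 0 3 0
0 0 0 4 0
0 0 0 0 0
0 0 0 0 0
0 0 0 0 0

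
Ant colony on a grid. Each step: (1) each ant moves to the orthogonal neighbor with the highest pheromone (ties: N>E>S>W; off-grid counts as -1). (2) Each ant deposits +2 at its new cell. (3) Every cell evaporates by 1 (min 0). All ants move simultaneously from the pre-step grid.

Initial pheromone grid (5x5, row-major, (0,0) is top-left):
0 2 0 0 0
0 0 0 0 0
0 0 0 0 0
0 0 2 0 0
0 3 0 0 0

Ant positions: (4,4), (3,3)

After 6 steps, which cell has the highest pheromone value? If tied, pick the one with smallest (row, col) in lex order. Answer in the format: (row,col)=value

Step 1: ant0:(4,4)->N->(3,4) | ant1:(3,3)->W->(3,2)
  grid max=3 at (3,2)
Step 2: ant0:(3,4)->N->(2,4) | ant1:(3,2)->N->(2,2)
  grid max=2 at (3,2)
Step 3: ant0:(2,4)->N->(1,4) | ant1:(2,2)->S->(3,2)
  grid max=3 at (3,2)
Step 4: ant0:(1,4)->N->(0,4) | ant1:(3,2)->N->(2,2)
  grid max=2 at (3,2)
Step 5: ant0:(0,4)->S->(1,4) | ant1:(2,2)->S->(3,2)
  grid max=3 at (3,2)
Step 6: ant0:(1,4)->N->(0,4) | ant1:(3,2)->N->(2,2)
  grid max=2 at (3,2)
Final grid:
  0 0 0 0 1
  0 0 0 0 0
  0 0 1 0 0
  0 0 2 0 0
  0 0 0 0 0
Max pheromone 2 at (3,2)

Answer: (3,2)=2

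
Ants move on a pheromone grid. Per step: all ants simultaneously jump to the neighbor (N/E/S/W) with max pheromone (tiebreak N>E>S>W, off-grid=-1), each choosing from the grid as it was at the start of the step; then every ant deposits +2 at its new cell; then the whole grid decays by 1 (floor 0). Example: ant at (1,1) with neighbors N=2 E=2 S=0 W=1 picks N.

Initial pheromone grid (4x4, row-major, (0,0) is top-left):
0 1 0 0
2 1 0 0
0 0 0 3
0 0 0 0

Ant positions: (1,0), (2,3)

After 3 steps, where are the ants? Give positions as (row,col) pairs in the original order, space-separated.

Step 1: ant0:(1,0)->E->(1,1) | ant1:(2,3)->N->(1,3)
  grid max=2 at (1,1)
Step 2: ant0:(1,1)->W->(1,0) | ant1:(1,3)->S->(2,3)
  grid max=3 at (2,3)
Step 3: ant0:(1,0)->E->(1,1) | ant1:(2,3)->N->(1,3)
  grid max=2 at (1,1)

(1,1) (1,3)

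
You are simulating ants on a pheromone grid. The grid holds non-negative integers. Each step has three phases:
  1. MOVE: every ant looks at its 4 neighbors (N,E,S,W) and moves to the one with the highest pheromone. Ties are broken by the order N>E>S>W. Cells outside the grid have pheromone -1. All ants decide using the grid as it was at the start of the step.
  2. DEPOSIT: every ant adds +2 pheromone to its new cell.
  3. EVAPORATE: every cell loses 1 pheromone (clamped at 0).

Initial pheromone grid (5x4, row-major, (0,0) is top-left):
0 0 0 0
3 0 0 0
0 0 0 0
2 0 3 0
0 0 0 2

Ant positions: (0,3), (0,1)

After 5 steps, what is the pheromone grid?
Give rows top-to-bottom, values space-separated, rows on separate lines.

After step 1: ants at (1,3),(0,2)
  0 0 1 0
  2 0 0 1
  0 0 0 0
  1 0 2 0
  0 0 0 1
After step 2: ants at (0,3),(0,3)
  0 0 0 3
  1 0 0 0
  0 0 0 0
  0 0 1 0
  0 0 0 0
After step 3: ants at (1,3),(1,3)
  0 0 0 2
  0 0 0 3
  0 0 0 0
  0 0 0 0
  0 0 0 0
After step 4: ants at (0,3),(0,3)
  0 0 0 5
  0 0 0 2
  0 0 0 0
  0 0 0 0
  0 0 0 0
After step 5: ants at (1,3),(1,3)
  0 0 0 4
  0 0 0 5
  0 0 0 0
  0 0 0 0
  0 0 0 0

0 0 0 4
0 0 0 5
0 0 0 0
0 0 0 0
0 0 0 0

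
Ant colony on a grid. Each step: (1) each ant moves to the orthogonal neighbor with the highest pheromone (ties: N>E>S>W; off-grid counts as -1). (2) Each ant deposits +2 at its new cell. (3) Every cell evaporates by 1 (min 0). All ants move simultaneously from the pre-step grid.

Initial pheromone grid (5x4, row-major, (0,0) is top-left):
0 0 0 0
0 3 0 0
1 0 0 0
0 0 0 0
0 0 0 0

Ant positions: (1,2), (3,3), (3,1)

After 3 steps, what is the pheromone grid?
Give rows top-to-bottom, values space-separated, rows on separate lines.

After step 1: ants at (1,1),(2,3),(2,1)
  0 0 0 0
  0 4 0 0
  0 1 0 1
  0 0 0 0
  0 0 0 0
After step 2: ants at (2,1),(1,3),(1,1)
  0 0 0 0
  0 5 0 1
  0 2 0 0
  0 0 0 0
  0 0 0 0
After step 3: ants at (1,1),(0,3),(2,1)
  0 0 0 1
  0 6 0 0
  0 3 0 0
  0 0 0 0
  0 0 0 0

0 0 0 1
0 6 0 0
0 3 0 0
0 0 0 0
0 0 0 0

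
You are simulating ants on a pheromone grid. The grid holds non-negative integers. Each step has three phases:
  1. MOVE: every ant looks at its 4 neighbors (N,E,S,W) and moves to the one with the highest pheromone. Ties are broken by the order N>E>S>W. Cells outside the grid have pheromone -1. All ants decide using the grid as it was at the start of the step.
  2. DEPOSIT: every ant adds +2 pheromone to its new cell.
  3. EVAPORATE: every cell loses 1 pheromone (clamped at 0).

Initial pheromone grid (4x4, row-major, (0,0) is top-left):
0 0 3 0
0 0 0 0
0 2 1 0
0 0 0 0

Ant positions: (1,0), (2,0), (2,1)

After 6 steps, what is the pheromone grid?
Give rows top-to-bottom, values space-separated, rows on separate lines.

After step 1: ants at (0,0),(2,1),(2,2)
  1 0 2 0
  0 0 0 0
  0 3 2 0
  0 0 0 0
After step 2: ants at (0,1),(2,2),(2,1)
  0 1 1 0
  0 0 0 0
  0 4 3 0
  0 0 0 0
After step 3: ants at (0,2),(2,1),(2,2)
  0 0 2 0
  0 0 0 0
  0 5 4 0
  0 0 0 0
After step 4: ants at (0,3),(2,2),(2,1)
  0 0 1 1
  0 0 0 0
  0 6 5 0
  0 0 0 0
After step 5: ants at (0,2),(2,1),(2,2)
  0 0 2 0
  0 0 0 0
  0 7 6 0
  0 0 0 0
After step 6: ants at (0,3),(2,2),(2,1)
  0 0 1 1
  0 0 0 0
  0 8 7 0
  0 0 0 0

0 0 1 1
0 0 0 0
0 8 7 0
0 0 0 0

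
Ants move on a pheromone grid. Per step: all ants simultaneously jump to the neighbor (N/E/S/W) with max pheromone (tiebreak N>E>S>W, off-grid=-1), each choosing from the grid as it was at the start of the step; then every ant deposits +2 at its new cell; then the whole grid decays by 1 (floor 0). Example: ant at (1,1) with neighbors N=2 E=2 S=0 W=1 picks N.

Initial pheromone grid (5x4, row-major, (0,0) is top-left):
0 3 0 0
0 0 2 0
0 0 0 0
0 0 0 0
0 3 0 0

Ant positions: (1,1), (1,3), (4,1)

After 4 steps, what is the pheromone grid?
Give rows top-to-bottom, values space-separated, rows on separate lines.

After step 1: ants at (0,1),(1,2),(3,1)
  0 4 0 0
  0 0 3 0
  0 0 0 0
  0 1 0 0
  0 2 0 0
After step 2: ants at (0,2),(0,2),(4,1)
  0 3 3 0
  0 0 2 0
  0 0 0 0
  0 0 0 0
  0 3 0 0
After step 3: ants at (0,1),(0,1),(3,1)
  0 6 2 0
  0 0 1 0
  0 0 0 0
  0 1 0 0
  0 2 0 0
After step 4: ants at (0,2),(0,2),(4,1)
  0 5 5 0
  0 0 0 0
  0 0 0 0
  0 0 0 0
  0 3 0 0

0 5 5 0
0 0 0 0
0 0 0 0
0 0 0 0
0 3 0 0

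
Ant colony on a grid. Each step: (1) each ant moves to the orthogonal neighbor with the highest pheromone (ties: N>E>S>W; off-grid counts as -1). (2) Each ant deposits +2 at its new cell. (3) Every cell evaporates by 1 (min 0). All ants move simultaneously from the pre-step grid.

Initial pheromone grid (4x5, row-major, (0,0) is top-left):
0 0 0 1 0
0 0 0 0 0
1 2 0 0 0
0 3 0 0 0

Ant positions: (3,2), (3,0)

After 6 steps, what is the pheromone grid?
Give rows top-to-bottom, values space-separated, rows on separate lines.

After step 1: ants at (3,1),(3,1)
  0 0 0 0 0
  0 0 0 0 0
  0 1 0 0 0
  0 6 0 0 0
After step 2: ants at (2,1),(2,1)
  0 0 0 0 0
  0 0 0 0 0
  0 4 0 0 0
  0 5 0 0 0
After step 3: ants at (3,1),(3,1)
  0 0 0 0 0
  0 0 0 0 0
  0 3 0 0 0
  0 8 0 0 0
After step 4: ants at (2,1),(2,1)
  0 0 0 0 0
  0 0 0 0 0
  0 6 0 0 0
  0 7 0 0 0
After step 5: ants at (3,1),(3,1)
  0 0 0 0 0
  0 0 0 0 0
  0 5 0 0 0
  0 10 0 0 0
After step 6: ants at (2,1),(2,1)
  0 0 0 0 0
  0 0 0 0 0
  0 8 0 0 0
  0 9 0 0 0

0 0 0 0 0
0 0 0 0 0
0 8 0 0 0
0 9 0 0 0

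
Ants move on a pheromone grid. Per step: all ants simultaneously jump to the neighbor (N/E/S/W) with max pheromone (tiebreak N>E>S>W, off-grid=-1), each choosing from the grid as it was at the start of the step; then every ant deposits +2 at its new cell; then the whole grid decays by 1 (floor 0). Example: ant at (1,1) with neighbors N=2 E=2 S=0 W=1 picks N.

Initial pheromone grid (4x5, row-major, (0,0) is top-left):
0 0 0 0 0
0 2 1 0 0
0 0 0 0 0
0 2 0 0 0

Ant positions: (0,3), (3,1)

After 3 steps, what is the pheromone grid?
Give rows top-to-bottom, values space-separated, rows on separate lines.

After step 1: ants at (0,4),(2,1)
  0 0 0 0 1
  0 1 0 0 0
  0 1 0 0 0
  0 1 0 0 0
After step 2: ants at (1,4),(1,1)
  0 0 0 0 0
  0 2 0 0 1
  0 0 0 0 0
  0 0 0 0 0
After step 3: ants at (0,4),(0,1)
  0 1 0 0 1
  0 1 0 0 0
  0 0 0 0 0
  0 0 0 0 0

0 1 0 0 1
0 1 0 0 0
0 0 0 0 0
0 0 0 0 0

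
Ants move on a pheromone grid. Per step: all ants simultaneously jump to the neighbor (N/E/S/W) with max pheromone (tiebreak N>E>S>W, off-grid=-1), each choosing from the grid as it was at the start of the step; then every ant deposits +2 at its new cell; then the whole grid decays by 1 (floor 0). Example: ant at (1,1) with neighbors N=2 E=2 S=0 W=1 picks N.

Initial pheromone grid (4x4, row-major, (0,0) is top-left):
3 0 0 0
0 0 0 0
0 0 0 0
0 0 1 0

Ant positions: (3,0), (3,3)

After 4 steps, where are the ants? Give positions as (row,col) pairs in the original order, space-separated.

Step 1: ant0:(3,0)->N->(2,0) | ant1:(3,3)->W->(3,2)
  grid max=2 at (0,0)
Step 2: ant0:(2,0)->N->(1,0) | ant1:(3,2)->N->(2,2)
  grid max=1 at (0,0)
Step 3: ant0:(1,0)->N->(0,0) | ant1:(2,2)->S->(3,2)
  grid max=2 at (0,0)
Step 4: ant0:(0,0)->E->(0,1) | ant1:(3,2)->N->(2,2)
  grid max=1 at (0,0)

(0,1) (2,2)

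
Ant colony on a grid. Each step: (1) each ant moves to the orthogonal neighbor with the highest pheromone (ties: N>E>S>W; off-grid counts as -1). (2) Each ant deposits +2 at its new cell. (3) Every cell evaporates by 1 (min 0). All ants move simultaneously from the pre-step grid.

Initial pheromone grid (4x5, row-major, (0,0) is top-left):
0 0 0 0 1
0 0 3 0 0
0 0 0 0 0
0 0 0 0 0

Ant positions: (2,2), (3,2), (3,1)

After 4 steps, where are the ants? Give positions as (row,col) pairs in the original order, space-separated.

Step 1: ant0:(2,2)->N->(1,2) | ant1:(3,2)->N->(2,2) | ant2:(3,1)->N->(2,1)
  grid max=4 at (1,2)
Step 2: ant0:(1,2)->S->(2,2) | ant1:(2,2)->N->(1,2) | ant2:(2,1)->E->(2,2)
  grid max=5 at (1,2)
Step 3: ant0:(2,2)->N->(1,2) | ant1:(1,2)->S->(2,2) | ant2:(2,2)->N->(1,2)
  grid max=8 at (1,2)
Step 4: ant0:(1,2)->S->(2,2) | ant1:(2,2)->N->(1,2) | ant2:(1,2)->S->(2,2)
  grid max=9 at (1,2)

(2,2) (1,2) (2,2)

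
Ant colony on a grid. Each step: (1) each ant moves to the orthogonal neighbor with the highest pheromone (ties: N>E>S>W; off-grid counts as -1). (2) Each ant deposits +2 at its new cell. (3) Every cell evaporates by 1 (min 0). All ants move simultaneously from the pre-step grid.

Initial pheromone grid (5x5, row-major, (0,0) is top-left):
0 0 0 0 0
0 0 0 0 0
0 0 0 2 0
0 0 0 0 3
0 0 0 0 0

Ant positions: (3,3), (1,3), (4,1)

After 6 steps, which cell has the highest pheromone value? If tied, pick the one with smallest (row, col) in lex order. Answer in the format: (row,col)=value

Answer: (3,4)=3

Derivation:
Step 1: ant0:(3,3)->E->(3,4) | ant1:(1,3)->S->(2,3) | ant2:(4,1)->N->(3,1)
  grid max=4 at (3,4)
Step 2: ant0:(3,4)->N->(2,4) | ant1:(2,3)->N->(1,3) | ant2:(3,1)->N->(2,1)
  grid max=3 at (3,4)
Step 3: ant0:(2,4)->S->(3,4) | ant1:(1,3)->S->(2,3) | ant2:(2,1)->N->(1,1)
  grid max=4 at (3,4)
Step 4: ant0:(3,4)->N->(2,4) | ant1:(2,3)->N->(1,3) | ant2:(1,1)->N->(0,1)
  grid max=3 at (3,4)
Step 5: ant0:(2,4)->S->(3,4) | ant1:(1,3)->S->(2,3) | ant2:(0,1)->E->(0,2)
  grid max=4 at (3,4)
Step 6: ant0:(3,4)->N->(2,4) | ant1:(2,3)->N->(1,3) | ant2:(0,2)->E->(0,3)
  grid max=3 at (3,4)
Final grid:
  0 0 0 1 0
  0 0 0 1 0
  0 0 0 2 1
  0 0 0 0 3
  0 0 0 0 0
Max pheromone 3 at (3,4)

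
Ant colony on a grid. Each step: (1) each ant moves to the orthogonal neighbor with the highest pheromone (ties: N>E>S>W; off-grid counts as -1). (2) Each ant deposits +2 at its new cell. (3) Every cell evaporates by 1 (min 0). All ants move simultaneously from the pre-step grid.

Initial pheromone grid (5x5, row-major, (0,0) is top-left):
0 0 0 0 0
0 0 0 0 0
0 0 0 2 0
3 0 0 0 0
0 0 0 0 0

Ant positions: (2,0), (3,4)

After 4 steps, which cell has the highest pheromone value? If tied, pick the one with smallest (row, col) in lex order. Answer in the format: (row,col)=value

Step 1: ant0:(2,0)->S->(3,0) | ant1:(3,4)->N->(2,4)
  grid max=4 at (3,0)
Step 2: ant0:(3,0)->N->(2,0) | ant1:(2,4)->W->(2,3)
  grid max=3 at (3,0)
Step 3: ant0:(2,0)->S->(3,0) | ant1:(2,3)->N->(1,3)
  grid max=4 at (3,0)
Step 4: ant0:(3,0)->N->(2,0) | ant1:(1,3)->S->(2,3)
  grid max=3 at (3,0)
Final grid:
  0 0 0 0 0
  0 0 0 0 0
  1 0 0 2 0
  3 0 0 0 0
  0 0 0 0 0
Max pheromone 3 at (3,0)

Answer: (3,0)=3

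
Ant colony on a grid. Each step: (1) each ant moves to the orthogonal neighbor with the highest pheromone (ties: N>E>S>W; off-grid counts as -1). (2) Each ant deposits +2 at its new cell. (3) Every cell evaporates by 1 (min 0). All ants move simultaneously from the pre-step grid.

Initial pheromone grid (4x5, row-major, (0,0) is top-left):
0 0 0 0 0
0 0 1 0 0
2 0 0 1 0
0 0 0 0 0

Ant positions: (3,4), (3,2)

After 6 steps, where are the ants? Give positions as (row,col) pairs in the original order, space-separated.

Step 1: ant0:(3,4)->N->(2,4) | ant1:(3,2)->N->(2,2)
  grid max=1 at (2,0)
Step 2: ant0:(2,4)->N->(1,4) | ant1:(2,2)->N->(1,2)
  grid max=1 at (1,2)
Step 3: ant0:(1,4)->N->(0,4) | ant1:(1,2)->N->(0,2)
  grid max=1 at (0,2)
Step 4: ant0:(0,4)->S->(1,4) | ant1:(0,2)->E->(0,3)
  grid max=1 at (0,3)
Step 5: ant0:(1,4)->N->(0,4) | ant1:(0,3)->E->(0,4)
  grid max=3 at (0,4)
Step 6: ant0:(0,4)->S->(1,4) | ant1:(0,4)->S->(1,4)
  grid max=3 at (1,4)

(1,4) (1,4)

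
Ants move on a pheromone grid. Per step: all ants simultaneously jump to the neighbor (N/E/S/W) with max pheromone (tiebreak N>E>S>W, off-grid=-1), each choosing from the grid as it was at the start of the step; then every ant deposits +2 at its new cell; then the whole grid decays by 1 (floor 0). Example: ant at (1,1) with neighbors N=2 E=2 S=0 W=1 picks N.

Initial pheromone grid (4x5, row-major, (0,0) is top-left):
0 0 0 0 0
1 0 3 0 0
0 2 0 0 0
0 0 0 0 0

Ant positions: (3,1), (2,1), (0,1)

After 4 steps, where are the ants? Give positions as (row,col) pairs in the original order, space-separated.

Step 1: ant0:(3,1)->N->(2,1) | ant1:(2,1)->N->(1,1) | ant2:(0,1)->E->(0,2)
  grid max=3 at (2,1)
Step 2: ant0:(2,1)->N->(1,1) | ant1:(1,1)->S->(2,1) | ant2:(0,2)->S->(1,2)
  grid max=4 at (2,1)
Step 3: ant0:(1,1)->S->(2,1) | ant1:(2,1)->N->(1,1) | ant2:(1,2)->W->(1,1)
  grid max=5 at (1,1)
Step 4: ant0:(2,1)->N->(1,1) | ant1:(1,1)->S->(2,1) | ant2:(1,1)->S->(2,1)
  grid max=8 at (2,1)

(1,1) (2,1) (2,1)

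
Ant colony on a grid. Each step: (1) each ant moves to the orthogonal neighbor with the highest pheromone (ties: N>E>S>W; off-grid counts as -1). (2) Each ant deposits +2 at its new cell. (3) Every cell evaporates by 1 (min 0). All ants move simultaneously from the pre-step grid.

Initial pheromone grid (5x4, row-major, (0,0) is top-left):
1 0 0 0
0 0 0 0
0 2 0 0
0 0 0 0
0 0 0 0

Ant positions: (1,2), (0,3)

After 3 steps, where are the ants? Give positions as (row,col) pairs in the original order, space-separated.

Step 1: ant0:(1,2)->N->(0,2) | ant1:(0,3)->S->(1,3)
  grid max=1 at (0,2)
Step 2: ant0:(0,2)->E->(0,3) | ant1:(1,3)->N->(0,3)
  grid max=3 at (0,3)
Step 3: ant0:(0,3)->S->(1,3) | ant1:(0,3)->S->(1,3)
  grid max=3 at (1,3)

(1,3) (1,3)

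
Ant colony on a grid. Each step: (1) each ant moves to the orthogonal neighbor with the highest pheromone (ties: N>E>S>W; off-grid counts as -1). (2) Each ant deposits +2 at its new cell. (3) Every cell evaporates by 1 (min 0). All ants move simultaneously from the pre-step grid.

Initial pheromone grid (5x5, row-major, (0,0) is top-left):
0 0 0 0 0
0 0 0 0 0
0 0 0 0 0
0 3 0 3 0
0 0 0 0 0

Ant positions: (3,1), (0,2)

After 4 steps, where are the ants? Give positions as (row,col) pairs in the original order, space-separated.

Step 1: ant0:(3,1)->N->(2,1) | ant1:(0,2)->E->(0,3)
  grid max=2 at (3,1)
Step 2: ant0:(2,1)->S->(3,1) | ant1:(0,3)->E->(0,4)
  grid max=3 at (3,1)
Step 3: ant0:(3,1)->N->(2,1) | ant1:(0,4)->S->(1,4)
  grid max=2 at (3,1)
Step 4: ant0:(2,1)->S->(3,1) | ant1:(1,4)->N->(0,4)
  grid max=3 at (3,1)

(3,1) (0,4)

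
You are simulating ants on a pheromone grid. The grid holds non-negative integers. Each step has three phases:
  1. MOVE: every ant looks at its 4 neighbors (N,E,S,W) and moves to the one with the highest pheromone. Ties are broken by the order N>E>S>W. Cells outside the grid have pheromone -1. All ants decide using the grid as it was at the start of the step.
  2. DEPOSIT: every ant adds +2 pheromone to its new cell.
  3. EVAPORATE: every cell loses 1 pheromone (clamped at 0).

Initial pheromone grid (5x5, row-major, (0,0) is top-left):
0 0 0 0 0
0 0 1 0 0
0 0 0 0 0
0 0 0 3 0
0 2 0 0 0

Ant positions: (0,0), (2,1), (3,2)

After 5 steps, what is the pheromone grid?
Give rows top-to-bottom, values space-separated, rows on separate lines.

After step 1: ants at (0,1),(1,1),(3,3)
  0 1 0 0 0
  0 1 0 0 0
  0 0 0 0 0
  0 0 0 4 0
  0 1 0 0 0
After step 2: ants at (1,1),(0,1),(2,3)
  0 2 0 0 0
  0 2 0 0 0
  0 0 0 1 0
  0 0 0 3 0
  0 0 0 0 0
After step 3: ants at (0,1),(1,1),(3,3)
  0 3 0 0 0
  0 3 0 0 0
  0 0 0 0 0
  0 0 0 4 0
  0 0 0 0 0
After step 4: ants at (1,1),(0,1),(2,3)
  0 4 0 0 0
  0 4 0 0 0
  0 0 0 1 0
  0 0 0 3 0
  0 0 0 0 0
After step 5: ants at (0,1),(1,1),(3,3)
  0 5 0 0 0
  0 5 0 0 0
  0 0 0 0 0
  0 0 0 4 0
  0 0 0 0 0

0 5 0 0 0
0 5 0 0 0
0 0 0 0 0
0 0 0 4 0
0 0 0 0 0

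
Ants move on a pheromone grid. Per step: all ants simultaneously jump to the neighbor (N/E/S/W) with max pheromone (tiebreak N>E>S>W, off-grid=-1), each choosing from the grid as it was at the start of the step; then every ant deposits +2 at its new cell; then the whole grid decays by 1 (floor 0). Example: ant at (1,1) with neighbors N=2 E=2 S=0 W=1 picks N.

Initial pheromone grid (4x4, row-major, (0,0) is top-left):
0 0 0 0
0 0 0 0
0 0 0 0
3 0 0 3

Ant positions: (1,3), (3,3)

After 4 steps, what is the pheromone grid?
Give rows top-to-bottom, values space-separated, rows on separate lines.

After step 1: ants at (0,3),(2,3)
  0 0 0 1
  0 0 0 0
  0 0 0 1
  2 0 0 2
After step 2: ants at (1,3),(3,3)
  0 0 0 0
  0 0 0 1
  0 0 0 0
  1 0 0 3
After step 3: ants at (0,3),(2,3)
  0 0 0 1
  0 0 0 0
  0 0 0 1
  0 0 0 2
After step 4: ants at (1,3),(3,3)
  0 0 0 0
  0 0 0 1
  0 0 0 0
  0 0 0 3

0 0 0 0
0 0 0 1
0 0 0 0
0 0 0 3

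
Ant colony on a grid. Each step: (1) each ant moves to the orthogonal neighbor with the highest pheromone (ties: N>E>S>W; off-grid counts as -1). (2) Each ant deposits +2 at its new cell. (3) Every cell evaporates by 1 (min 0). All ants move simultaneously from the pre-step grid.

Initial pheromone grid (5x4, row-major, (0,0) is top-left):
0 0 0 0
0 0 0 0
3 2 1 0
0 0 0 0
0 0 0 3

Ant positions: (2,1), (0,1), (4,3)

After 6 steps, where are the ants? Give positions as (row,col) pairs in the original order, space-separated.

Step 1: ant0:(2,1)->W->(2,0) | ant1:(0,1)->E->(0,2) | ant2:(4,3)->N->(3,3)
  grid max=4 at (2,0)
Step 2: ant0:(2,0)->E->(2,1) | ant1:(0,2)->E->(0,3) | ant2:(3,3)->S->(4,3)
  grid max=3 at (2,0)
Step 3: ant0:(2,1)->W->(2,0) | ant1:(0,3)->S->(1,3) | ant2:(4,3)->N->(3,3)
  grid max=4 at (2,0)
Step 4: ant0:(2,0)->E->(2,1) | ant1:(1,3)->N->(0,3) | ant2:(3,3)->S->(4,3)
  grid max=3 at (2,0)
Step 5: ant0:(2,1)->W->(2,0) | ant1:(0,3)->S->(1,3) | ant2:(4,3)->N->(3,3)
  grid max=4 at (2,0)
Step 6: ant0:(2,0)->E->(2,1) | ant1:(1,3)->N->(0,3) | ant2:(3,3)->S->(4,3)
  grid max=3 at (2,0)

(2,1) (0,3) (4,3)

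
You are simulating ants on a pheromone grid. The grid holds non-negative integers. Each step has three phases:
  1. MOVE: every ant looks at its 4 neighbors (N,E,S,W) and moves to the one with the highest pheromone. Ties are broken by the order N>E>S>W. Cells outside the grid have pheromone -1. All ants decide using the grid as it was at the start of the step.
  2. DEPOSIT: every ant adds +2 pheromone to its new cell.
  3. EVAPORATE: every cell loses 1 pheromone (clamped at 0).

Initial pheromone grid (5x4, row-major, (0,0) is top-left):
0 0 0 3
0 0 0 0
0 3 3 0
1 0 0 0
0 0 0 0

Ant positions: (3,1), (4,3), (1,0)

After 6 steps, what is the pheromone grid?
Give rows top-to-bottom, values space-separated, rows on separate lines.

After step 1: ants at (2,1),(3,3),(0,0)
  1 0 0 2
  0 0 0 0
  0 4 2 0
  0 0 0 1
  0 0 0 0
After step 2: ants at (2,2),(2,3),(0,1)
  0 1 0 1
  0 0 0 0
  0 3 3 1
  0 0 0 0
  0 0 0 0
After step 3: ants at (2,1),(2,2),(0,2)
  0 0 1 0
  0 0 0 0
  0 4 4 0
  0 0 0 0
  0 0 0 0
After step 4: ants at (2,2),(2,1),(0,3)
  0 0 0 1
  0 0 0 0
  0 5 5 0
  0 0 0 0
  0 0 0 0
After step 5: ants at (2,1),(2,2),(1,3)
  0 0 0 0
  0 0 0 1
  0 6 6 0
  0 0 0 0
  0 0 0 0
After step 6: ants at (2,2),(2,1),(0,3)
  0 0 0 1
  0 0 0 0
  0 7 7 0
  0 0 0 0
  0 0 0 0

0 0 0 1
0 0 0 0
0 7 7 0
0 0 0 0
0 0 0 0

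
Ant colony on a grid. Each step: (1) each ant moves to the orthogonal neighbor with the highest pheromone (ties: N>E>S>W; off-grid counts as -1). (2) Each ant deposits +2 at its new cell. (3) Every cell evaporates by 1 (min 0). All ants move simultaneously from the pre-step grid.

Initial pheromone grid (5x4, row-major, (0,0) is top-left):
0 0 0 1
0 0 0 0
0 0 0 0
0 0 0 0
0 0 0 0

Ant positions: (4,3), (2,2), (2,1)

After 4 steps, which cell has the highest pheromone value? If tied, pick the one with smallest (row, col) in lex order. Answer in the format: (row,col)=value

Answer: (1,2)=6

Derivation:
Step 1: ant0:(4,3)->N->(3,3) | ant1:(2,2)->N->(1,2) | ant2:(2,1)->N->(1,1)
  grid max=1 at (1,1)
Step 2: ant0:(3,3)->N->(2,3) | ant1:(1,2)->W->(1,1) | ant2:(1,1)->E->(1,2)
  grid max=2 at (1,1)
Step 3: ant0:(2,3)->N->(1,3) | ant1:(1,1)->E->(1,2) | ant2:(1,2)->W->(1,1)
  grid max=3 at (1,1)
Step 4: ant0:(1,3)->W->(1,2) | ant1:(1,2)->W->(1,1) | ant2:(1,1)->E->(1,2)
  grid max=6 at (1,2)
Final grid:
  0 0 0 0
  0 4 6 0
  0 0 0 0
  0 0 0 0
  0 0 0 0
Max pheromone 6 at (1,2)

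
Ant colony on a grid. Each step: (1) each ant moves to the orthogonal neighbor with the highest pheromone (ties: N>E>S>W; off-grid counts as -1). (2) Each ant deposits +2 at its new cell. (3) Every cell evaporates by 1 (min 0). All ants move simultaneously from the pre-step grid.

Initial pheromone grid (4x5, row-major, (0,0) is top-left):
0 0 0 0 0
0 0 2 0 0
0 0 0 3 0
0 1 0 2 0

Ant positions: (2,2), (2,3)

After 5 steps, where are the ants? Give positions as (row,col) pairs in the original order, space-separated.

Step 1: ant0:(2,2)->E->(2,3) | ant1:(2,3)->S->(3,3)
  grid max=4 at (2,3)
Step 2: ant0:(2,3)->S->(3,3) | ant1:(3,3)->N->(2,3)
  grid max=5 at (2,3)
Step 3: ant0:(3,3)->N->(2,3) | ant1:(2,3)->S->(3,3)
  grid max=6 at (2,3)
Step 4: ant0:(2,3)->S->(3,3) | ant1:(3,3)->N->(2,3)
  grid max=7 at (2,3)
Step 5: ant0:(3,3)->N->(2,3) | ant1:(2,3)->S->(3,3)
  grid max=8 at (2,3)

(2,3) (3,3)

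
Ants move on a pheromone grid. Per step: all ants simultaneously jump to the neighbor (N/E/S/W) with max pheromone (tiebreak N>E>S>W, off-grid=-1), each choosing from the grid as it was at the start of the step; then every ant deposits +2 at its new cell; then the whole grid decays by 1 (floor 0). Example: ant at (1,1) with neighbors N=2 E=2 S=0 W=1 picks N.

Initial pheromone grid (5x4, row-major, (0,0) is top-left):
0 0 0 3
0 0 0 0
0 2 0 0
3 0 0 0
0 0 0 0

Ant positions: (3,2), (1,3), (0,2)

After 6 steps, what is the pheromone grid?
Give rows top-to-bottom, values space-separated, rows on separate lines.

After step 1: ants at (2,2),(0,3),(0,3)
  0 0 0 6
  0 0 0 0
  0 1 1 0
  2 0 0 0
  0 0 0 0
After step 2: ants at (2,1),(1,3),(1,3)
  0 0 0 5
  0 0 0 3
  0 2 0 0
  1 0 0 0
  0 0 0 0
After step 3: ants at (1,1),(0,3),(0,3)
  0 0 0 8
  0 1 0 2
  0 1 0 0
  0 0 0 0
  0 0 0 0
After step 4: ants at (2,1),(1,3),(1,3)
  0 0 0 7
  0 0 0 5
  0 2 0 0
  0 0 0 0
  0 0 0 0
After step 5: ants at (1,1),(0,3),(0,3)
  0 0 0 10
  0 1 0 4
  0 1 0 0
  0 0 0 0
  0 0 0 0
After step 6: ants at (2,1),(1,3),(1,3)
  0 0 0 9
  0 0 0 7
  0 2 0 0
  0 0 0 0
  0 0 0 0

0 0 0 9
0 0 0 7
0 2 0 0
0 0 0 0
0 0 0 0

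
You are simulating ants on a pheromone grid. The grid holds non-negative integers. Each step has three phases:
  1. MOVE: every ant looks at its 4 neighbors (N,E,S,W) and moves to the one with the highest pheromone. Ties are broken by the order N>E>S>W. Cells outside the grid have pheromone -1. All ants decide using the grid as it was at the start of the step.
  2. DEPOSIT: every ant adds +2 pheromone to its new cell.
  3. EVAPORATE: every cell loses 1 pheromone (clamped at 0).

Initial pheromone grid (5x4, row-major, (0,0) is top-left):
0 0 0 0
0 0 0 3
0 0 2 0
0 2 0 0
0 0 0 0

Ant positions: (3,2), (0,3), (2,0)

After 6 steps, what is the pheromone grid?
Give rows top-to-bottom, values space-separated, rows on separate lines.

After step 1: ants at (2,2),(1,3),(1,0)
  0 0 0 0
  1 0 0 4
  0 0 3 0
  0 1 0 0
  0 0 0 0
After step 2: ants at (1,2),(0,3),(0,0)
  1 0 0 1
  0 0 1 3
  0 0 2 0
  0 0 0 0
  0 0 0 0
After step 3: ants at (1,3),(1,3),(0,1)
  0 1 0 0
  0 0 0 6
  0 0 1 0
  0 0 0 0
  0 0 0 0
After step 4: ants at (0,3),(0,3),(0,2)
  0 0 1 3
  0 0 0 5
  0 0 0 0
  0 0 0 0
  0 0 0 0
After step 5: ants at (1,3),(1,3),(0,3)
  0 0 0 4
  0 0 0 8
  0 0 0 0
  0 0 0 0
  0 0 0 0
After step 6: ants at (0,3),(0,3),(1,3)
  0 0 0 7
  0 0 0 9
  0 0 0 0
  0 0 0 0
  0 0 0 0

0 0 0 7
0 0 0 9
0 0 0 0
0 0 0 0
0 0 0 0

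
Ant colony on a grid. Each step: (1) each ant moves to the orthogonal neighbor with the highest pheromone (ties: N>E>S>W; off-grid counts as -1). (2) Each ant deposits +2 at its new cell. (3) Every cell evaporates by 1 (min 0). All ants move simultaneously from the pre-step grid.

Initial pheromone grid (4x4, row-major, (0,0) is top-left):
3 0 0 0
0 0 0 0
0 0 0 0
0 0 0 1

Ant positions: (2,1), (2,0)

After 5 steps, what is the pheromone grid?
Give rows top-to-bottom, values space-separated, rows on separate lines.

After step 1: ants at (1,1),(1,0)
  2 0 0 0
  1 1 0 0
  0 0 0 0
  0 0 0 0
After step 2: ants at (1,0),(0,0)
  3 0 0 0
  2 0 0 0
  0 0 0 0
  0 0 0 0
After step 3: ants at (0,0),(1,0)
  4 0 0 0
  3 0 0 0
  0 0 0 0
  0 0 0 0
After step 4: ants at (1,0),(0,0)
  5 0 0 0
  4 0 0 0
  0 0 0 0
  0 0 0 0
After step 5: ants at (0,0),(1,0)
  6 0 0 0
  5 0 0 0
  0 0 0 0
  0 0 0 0

6 0 0 0
5 0 0 0
0 0 0 0
0 0 0 0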